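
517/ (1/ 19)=9823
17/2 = 8.50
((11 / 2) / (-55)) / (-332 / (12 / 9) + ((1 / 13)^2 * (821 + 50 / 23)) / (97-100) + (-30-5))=0.00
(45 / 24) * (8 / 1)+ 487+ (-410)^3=-68920498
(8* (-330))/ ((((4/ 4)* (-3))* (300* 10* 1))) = 22/ 75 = 0.29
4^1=4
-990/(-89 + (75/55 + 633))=-10890/5999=-1.82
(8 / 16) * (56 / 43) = 28 / 43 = 0.65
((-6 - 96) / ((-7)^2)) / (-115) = 102 / 5635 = 0.02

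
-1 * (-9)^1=9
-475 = -475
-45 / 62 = -0.73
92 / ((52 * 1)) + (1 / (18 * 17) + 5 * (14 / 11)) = 356021 / 43758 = 8.14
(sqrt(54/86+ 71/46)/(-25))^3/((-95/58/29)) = 722419 *sqrt(8495510)/580759343750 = 0.00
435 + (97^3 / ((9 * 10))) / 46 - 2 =2705293 / 4140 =653.45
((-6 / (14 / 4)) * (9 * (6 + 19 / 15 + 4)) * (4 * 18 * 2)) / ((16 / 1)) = -54756 / 35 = -1564.46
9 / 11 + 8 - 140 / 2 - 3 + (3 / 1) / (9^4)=-1544011 / 24057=-64.18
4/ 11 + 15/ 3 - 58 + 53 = 4/ 11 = 0.36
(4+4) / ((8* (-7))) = -0.14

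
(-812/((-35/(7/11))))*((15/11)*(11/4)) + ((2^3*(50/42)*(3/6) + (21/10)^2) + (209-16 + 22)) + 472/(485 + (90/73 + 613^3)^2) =279.54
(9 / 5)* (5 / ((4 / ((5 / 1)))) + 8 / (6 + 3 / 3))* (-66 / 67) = -13.11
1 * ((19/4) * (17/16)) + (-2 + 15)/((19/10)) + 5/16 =14837/1216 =12.20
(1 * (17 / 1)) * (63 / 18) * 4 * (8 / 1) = 1904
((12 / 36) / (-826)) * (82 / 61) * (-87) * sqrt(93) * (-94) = -42.78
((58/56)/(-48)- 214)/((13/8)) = -287645/2184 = -131.71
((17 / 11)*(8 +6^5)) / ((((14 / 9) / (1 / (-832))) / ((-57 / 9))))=134691 / 2288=58.87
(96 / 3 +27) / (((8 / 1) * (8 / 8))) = 59 / 8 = 7.38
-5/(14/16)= -40/7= -5.71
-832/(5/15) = -2496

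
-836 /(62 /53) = -22154 /31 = -714.65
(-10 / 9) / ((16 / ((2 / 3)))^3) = -5 / 62208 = -0.00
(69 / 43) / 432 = 23 / 6192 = 0.00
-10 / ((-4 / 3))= 15 / 2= 7.50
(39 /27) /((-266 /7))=-13 /342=-0.04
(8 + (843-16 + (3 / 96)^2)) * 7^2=41897009 / 1024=40915.05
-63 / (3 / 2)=-42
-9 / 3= -3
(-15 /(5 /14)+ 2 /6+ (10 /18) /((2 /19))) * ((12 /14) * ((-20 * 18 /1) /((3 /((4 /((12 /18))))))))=157200 /7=22457.14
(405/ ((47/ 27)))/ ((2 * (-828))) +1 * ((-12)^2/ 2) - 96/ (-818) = 254584473/ 3537032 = 71.98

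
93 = 93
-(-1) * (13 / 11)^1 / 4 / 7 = 13 / 308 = 0.04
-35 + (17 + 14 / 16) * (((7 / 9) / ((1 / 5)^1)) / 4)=-5075 / 288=-17.62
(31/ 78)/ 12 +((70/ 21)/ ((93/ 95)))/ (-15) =-0.19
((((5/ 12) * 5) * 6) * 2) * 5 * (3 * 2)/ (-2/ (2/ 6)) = -125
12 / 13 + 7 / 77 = 145 / 143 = 1.01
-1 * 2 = -2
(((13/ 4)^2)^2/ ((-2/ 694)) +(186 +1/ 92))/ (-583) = 66.08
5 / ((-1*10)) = -1 / 2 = -0.50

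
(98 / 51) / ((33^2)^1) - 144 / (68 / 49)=-5762890 / 55539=-103.76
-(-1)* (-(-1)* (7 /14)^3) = 1 /8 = 0.12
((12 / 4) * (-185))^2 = 308025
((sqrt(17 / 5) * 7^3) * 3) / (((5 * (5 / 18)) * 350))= 1323 * sqrt(85) / 3125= 3.90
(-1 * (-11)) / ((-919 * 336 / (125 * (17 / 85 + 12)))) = -16775 / 308784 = -0.05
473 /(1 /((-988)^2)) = 461716112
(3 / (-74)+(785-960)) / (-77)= 12953 / 5698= 2.27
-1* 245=-245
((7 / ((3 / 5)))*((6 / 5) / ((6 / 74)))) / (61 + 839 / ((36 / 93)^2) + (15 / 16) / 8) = 198912 / 6520639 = 0.03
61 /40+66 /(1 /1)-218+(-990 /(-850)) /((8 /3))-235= -385.04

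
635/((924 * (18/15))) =3175/5544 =0.57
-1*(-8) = 8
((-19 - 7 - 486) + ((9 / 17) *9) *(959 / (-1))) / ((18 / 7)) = -604681 / 306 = -1976.08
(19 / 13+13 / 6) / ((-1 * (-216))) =0.02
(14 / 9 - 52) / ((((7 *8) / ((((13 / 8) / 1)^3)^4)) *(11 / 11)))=-5288665322803187 / 17317308137472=-305.40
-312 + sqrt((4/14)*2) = -312 + 2*sqrt(7)/7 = -311.24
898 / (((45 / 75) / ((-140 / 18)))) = -314300 / 27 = -11640.74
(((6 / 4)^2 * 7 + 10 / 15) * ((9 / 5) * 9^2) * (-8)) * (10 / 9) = -21276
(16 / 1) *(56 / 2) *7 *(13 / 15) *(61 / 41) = 2486848 / 615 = 4043.66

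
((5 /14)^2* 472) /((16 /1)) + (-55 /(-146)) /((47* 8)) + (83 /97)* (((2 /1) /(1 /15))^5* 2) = 10850535737242065 /260920688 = 41585570.77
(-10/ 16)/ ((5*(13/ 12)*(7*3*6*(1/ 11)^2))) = -121/ 1092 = -0.11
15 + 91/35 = 88/5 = 17.60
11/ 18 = 0.61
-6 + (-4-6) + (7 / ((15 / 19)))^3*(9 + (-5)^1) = 9356548 / 3375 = 2772.31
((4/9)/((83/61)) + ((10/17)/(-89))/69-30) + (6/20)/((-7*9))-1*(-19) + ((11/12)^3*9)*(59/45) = -55522471537/34937082432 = -1.59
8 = 8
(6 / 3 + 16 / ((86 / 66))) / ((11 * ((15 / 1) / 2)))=1228 / 7095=0.17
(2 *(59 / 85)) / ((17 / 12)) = 1416 / 1445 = 0.98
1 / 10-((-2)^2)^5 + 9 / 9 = -10229 / 10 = -1022.90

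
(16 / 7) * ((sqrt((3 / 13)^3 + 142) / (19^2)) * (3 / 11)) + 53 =48 * sqrt(4056013) / 4697693 + 53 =53.02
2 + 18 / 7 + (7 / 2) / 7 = 71 / 14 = 5.07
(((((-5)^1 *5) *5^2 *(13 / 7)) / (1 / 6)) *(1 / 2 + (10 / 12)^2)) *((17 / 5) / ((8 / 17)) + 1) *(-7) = 22988875 / 48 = 478934.90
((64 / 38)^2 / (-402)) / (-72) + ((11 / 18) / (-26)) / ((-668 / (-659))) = -523771585 / 22684310064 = -0.02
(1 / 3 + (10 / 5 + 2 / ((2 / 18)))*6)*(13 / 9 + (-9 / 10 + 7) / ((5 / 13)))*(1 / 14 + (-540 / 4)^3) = -96829280580643 / 18900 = -5123242358.76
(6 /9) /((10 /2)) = 2 /15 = 0.13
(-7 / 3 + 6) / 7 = 11 / 21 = 0.52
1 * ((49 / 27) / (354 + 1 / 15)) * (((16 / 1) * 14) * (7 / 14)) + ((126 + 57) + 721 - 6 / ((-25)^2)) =27023298206 / 29874375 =904.56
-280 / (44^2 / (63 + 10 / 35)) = -2215 / 242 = -9.15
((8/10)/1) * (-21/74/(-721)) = 6/19055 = 0.00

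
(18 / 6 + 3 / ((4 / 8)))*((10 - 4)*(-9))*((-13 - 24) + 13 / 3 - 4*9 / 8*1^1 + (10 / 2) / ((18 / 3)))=17658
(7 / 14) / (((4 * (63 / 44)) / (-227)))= -19.82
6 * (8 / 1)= 48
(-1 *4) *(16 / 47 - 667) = 125332 / 47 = 2666.64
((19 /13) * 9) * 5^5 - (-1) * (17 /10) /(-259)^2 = 358464093971 /8720530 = 41105.77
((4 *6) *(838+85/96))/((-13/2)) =-80533/26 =-3097.42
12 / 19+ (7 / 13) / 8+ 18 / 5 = 42473 / 9880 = 4.30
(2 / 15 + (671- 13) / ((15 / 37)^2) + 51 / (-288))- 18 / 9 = 28810949 / 7200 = 4001.52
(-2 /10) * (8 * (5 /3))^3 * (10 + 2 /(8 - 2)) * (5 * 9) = -1984000 /9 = -220444.44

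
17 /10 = 1.70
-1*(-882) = 882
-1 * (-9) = 9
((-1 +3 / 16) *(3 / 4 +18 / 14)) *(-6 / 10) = 2223 / 2240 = 0.99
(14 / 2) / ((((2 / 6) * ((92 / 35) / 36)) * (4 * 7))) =945 / 92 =10.27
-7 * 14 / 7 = -14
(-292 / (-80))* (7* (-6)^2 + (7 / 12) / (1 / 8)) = 5621 / 6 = 936.83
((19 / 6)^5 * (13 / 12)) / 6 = 32189287 / 559872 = 57.49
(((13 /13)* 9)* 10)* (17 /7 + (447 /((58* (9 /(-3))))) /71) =3103335 /14413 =215.31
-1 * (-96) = 96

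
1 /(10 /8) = 4 /5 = 0.80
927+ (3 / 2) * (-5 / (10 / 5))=3693 / 4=923.25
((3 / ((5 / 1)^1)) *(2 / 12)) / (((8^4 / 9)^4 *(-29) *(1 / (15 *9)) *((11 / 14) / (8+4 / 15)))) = -12813633 / 112238146963374080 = -0.00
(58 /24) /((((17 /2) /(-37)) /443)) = -475339 /102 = -4660.19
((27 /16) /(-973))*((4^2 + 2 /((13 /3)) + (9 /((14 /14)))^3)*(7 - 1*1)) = -784971 /101192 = -7.76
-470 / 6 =-235 / 3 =-78.33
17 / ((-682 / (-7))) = 119 / 682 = 0.17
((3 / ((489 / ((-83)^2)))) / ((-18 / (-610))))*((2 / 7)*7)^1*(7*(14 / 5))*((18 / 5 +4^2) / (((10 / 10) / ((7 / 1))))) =56502310424 / 7335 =7703109.81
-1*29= -29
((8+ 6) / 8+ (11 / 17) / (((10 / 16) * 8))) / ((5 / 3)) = 1917 / 1700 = 1.13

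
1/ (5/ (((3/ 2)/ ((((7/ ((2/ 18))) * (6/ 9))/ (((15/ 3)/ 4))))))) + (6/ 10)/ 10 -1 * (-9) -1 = 22593/ 2800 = 8.07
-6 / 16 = -3 / 8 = -0.38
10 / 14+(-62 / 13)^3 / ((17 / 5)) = -8154735 / 261443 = -31.19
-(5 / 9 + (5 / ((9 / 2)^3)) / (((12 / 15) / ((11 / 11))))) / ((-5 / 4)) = 364 / 729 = 0.50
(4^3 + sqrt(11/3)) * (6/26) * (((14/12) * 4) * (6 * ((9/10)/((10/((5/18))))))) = 7 * sqrt(33)/130 + 672/65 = 10.65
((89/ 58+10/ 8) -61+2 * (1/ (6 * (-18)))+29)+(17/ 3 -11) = -108265/ 3132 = -34.57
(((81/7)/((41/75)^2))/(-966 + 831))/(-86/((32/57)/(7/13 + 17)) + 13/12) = 131625/1232452046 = 0.00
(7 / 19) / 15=7 / 285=0.02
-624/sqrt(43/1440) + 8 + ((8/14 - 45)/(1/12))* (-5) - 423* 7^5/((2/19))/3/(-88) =318475687/1232 - 7488* sqrt(430)/43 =254891.96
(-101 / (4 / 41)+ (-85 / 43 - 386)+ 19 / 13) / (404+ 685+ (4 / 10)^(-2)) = -3179067 / 2448979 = -1.30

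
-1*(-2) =2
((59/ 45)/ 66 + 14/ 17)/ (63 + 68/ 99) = 439/ 33150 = 0.01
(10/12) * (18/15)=1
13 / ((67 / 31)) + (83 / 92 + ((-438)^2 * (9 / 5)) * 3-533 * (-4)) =31994134657 / 30820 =1038096.52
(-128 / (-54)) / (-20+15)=-64 / 135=-0.47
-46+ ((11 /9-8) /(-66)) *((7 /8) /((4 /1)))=-873941 /19008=-45.98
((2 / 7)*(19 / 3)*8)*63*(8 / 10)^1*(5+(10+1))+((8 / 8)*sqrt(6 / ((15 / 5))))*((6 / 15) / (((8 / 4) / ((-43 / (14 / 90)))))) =58368 / 5 - 387*sqrt(2) / 7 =11595.41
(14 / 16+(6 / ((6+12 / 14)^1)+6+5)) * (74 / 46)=1887 / 92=20.51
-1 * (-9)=9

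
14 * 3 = 42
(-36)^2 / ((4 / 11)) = 3564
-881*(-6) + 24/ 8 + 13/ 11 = 58192/ 11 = 5290.18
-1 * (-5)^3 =125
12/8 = 3/2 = 1.50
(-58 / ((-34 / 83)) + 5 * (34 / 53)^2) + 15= 7575818 / 47753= 158.65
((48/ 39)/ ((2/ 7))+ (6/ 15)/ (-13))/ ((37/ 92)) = 25576/ 2405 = 10.63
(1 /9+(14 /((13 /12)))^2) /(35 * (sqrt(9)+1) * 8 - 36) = 254185 /1648764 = 0.15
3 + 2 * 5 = 13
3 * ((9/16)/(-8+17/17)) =-27/112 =-0.24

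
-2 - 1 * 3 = -5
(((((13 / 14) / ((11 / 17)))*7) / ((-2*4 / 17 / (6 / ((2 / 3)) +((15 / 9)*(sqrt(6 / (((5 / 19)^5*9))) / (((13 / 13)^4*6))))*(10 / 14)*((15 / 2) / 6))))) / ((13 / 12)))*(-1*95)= 9911255*sqrt(570) / 22176 +741285 / 44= 27517.84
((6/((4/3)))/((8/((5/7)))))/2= 45/224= 0.20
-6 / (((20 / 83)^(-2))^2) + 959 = 45511569839 / 47458321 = 958.98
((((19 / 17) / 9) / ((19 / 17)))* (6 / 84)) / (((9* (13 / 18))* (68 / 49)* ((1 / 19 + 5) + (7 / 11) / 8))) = 2926 / 17067609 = 0.00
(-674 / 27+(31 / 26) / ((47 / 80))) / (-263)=378334 / 4338711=0.09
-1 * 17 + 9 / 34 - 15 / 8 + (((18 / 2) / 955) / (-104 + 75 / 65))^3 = -18.61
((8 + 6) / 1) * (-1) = -14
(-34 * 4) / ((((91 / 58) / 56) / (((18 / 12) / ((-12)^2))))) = -50.56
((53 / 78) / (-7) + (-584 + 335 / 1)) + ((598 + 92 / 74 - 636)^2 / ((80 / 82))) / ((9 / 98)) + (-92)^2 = 52235481299 / 2242422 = 23294.22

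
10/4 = 5/2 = 2.50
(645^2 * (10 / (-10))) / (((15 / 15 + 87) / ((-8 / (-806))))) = -46.92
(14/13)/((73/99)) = 1386/949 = 1.46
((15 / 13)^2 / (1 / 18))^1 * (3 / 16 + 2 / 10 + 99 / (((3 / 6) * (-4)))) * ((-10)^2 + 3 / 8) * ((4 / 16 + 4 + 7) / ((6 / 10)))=-95832730125 / 43264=-2215068.65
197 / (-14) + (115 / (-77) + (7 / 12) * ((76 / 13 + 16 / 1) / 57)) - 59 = -25450171 / 342342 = -74.34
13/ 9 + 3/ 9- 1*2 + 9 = 79/ 9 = 8.78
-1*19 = -19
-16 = -16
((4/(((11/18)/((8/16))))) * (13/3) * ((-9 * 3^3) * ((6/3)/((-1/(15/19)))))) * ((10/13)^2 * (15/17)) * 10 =1312200000/46189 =28409.36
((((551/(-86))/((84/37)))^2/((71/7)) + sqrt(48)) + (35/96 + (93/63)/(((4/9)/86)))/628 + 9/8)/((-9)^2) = 393183242171/13462646746752 + 4 *sqrt(3)/81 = 0.11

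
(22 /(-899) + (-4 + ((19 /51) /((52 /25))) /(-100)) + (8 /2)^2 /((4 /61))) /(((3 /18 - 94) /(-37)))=84675670051 /894850216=94.63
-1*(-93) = 93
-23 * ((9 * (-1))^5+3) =1358058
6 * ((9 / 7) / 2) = 27 / 7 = 3.86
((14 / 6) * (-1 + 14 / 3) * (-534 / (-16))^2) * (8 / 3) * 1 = 609917 / 24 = 25413.21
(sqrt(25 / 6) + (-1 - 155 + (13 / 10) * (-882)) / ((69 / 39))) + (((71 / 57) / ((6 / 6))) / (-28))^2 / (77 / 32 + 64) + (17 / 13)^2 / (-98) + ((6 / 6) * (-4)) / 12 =-1937236764136507 / 2629960719750 + 5 * sqrt(6) / 6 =-734.56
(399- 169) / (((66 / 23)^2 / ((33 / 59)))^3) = 17024127235 / 236182563936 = 0.07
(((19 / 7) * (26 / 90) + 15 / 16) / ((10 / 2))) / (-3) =-8677 / 75600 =-0.11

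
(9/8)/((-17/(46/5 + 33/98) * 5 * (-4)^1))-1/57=1064449/75969600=0.01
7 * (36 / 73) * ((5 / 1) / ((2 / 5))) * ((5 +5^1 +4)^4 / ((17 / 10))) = 1210104000 / 1241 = 975103.95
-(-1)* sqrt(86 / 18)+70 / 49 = 10 / 7+sqrt(43) / 3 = 3.61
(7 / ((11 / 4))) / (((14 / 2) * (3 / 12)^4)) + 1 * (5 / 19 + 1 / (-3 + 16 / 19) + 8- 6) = 813118 / 8569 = 94.89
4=4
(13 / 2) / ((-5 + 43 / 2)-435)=-13 / 837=-0.02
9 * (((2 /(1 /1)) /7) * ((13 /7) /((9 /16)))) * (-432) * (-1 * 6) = 1078272 /49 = 22005.55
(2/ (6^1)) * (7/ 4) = 7/ 12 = 0.58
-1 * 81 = -81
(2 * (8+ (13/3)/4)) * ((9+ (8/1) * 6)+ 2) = 6431/6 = 1071.83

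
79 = 79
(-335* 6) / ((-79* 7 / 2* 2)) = 2010 / 553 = 3.63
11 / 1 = 11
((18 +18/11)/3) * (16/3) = 384/11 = 34.91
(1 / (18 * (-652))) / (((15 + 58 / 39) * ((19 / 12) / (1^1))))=-13 / 3982742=-0.00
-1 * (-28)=28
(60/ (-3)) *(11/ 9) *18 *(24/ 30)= -352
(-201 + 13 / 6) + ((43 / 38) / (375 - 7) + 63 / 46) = -8283871 / 41952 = -197.46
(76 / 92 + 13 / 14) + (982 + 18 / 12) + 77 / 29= 4612551 / 4669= 987.91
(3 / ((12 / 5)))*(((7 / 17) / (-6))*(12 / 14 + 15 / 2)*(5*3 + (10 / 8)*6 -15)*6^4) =-236925 / 34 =-6968.38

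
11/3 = 3.67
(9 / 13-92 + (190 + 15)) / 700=739 / 4550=0.16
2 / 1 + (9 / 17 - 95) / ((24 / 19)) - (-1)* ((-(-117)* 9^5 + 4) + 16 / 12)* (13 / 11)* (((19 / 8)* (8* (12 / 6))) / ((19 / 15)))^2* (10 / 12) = 13741480381661 / 2244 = 6123654359.03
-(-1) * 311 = 311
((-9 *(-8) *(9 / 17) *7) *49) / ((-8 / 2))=-55566 / 17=-3268.59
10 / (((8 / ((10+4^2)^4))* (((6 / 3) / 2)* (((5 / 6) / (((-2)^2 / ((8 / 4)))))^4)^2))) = 49122828877824 / 78125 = 628772209.64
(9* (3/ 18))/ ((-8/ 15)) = -45/ 16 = -2.81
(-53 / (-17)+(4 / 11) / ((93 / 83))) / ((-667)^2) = 0.00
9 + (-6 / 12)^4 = 9.06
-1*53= -53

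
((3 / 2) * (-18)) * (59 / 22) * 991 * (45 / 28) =-71039835 / 616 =-115324.41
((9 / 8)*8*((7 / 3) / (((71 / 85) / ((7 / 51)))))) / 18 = 245 / 1278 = 0.19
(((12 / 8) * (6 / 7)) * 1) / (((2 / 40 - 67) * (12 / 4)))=-60 / 9373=-0.01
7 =7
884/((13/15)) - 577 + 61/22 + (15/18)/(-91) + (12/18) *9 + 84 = 1608898/3003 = 535.76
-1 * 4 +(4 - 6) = -6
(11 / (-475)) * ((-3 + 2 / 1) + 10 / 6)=-22 / 1425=-0.02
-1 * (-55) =55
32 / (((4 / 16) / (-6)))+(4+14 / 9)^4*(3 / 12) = -529.85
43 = 43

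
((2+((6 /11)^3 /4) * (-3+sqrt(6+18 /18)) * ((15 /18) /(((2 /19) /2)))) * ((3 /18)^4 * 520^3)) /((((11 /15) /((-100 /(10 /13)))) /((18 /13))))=-250458000000 * sqrt(7) /14641 - 85243600000 /43923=-47200608.92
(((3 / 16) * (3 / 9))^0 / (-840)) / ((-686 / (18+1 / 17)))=0.00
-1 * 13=-13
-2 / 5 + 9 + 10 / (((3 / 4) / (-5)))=-871 / 15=-58.07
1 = 1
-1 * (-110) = 110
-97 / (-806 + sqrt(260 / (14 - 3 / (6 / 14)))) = 97 *sqrt(455) / 2273596 + 21049 / 174892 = 0.12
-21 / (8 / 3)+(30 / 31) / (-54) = -17617 / 2232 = -7.89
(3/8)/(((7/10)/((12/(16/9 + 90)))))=405/5782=0.07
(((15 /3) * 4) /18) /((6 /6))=10 /9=1.11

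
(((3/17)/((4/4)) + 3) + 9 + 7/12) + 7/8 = 5563/408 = 13.63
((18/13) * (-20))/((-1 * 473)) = 360/6149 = 0.06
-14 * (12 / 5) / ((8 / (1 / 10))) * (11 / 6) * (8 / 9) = -154 / 225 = -0.68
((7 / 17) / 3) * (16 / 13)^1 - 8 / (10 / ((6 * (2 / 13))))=-1888 / 3315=-0.57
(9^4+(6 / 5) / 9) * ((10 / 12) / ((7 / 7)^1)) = 98417 / 18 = 5467.61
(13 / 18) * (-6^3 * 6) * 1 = -936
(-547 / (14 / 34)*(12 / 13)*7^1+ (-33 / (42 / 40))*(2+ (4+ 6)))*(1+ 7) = -6523488 / 91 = -71686.68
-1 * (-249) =249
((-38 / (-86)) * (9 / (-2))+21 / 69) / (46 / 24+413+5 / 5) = -19986 / 4936099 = -0.00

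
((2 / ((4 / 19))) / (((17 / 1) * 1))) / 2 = 19 / 68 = 0.28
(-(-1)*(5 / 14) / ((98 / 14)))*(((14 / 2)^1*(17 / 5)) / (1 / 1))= 17 / 14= 1.21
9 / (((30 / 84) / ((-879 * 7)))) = -775278 / 5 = -155055.60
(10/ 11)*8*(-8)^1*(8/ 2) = -2560/ 11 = -232.73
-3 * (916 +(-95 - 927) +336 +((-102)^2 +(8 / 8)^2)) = -31905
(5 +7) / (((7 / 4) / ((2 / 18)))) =16 / 21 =0.76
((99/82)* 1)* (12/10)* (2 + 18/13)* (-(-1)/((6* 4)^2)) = 363/42640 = 0.01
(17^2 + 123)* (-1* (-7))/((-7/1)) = -412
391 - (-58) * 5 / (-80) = 387.38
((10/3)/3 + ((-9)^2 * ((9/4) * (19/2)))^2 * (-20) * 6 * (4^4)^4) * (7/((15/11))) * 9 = -71378163118129545164.67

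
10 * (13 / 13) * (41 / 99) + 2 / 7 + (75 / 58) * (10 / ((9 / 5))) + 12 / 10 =1287317 / 100485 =12.81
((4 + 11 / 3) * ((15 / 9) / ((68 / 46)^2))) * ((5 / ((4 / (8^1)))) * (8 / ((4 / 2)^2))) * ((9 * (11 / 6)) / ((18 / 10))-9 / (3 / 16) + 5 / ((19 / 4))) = -1310081725 / 296514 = -4418.28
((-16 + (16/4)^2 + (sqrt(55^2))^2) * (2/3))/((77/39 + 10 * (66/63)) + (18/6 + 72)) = 275275/11937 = 23.06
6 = 6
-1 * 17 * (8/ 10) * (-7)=476/ 5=95.20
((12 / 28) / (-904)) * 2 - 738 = -2335035 / 3164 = -738.00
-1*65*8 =-520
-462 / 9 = -154 / 3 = -51.33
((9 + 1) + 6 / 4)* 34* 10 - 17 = 3893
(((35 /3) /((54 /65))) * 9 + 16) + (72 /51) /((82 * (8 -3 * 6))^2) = 142.39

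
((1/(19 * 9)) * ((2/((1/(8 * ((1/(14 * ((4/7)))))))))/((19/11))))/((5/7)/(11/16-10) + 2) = 11473/3258747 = 0.00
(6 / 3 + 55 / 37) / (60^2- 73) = 129 / 130499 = 0.00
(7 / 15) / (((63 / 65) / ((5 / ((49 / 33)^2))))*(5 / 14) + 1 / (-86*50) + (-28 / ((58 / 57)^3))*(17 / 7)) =-230950659940 / 31866562069731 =-0.01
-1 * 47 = -47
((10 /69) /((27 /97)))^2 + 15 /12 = 21117445 /13883076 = 1.52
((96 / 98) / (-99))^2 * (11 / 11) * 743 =190208 / 2614689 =0.07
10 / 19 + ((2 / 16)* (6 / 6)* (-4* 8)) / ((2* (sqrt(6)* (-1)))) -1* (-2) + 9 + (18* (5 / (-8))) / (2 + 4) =sqrt(6) / 3 + 1467 / 152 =10.47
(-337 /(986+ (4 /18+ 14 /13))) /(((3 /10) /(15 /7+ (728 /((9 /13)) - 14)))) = -1434799405 /1212897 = -1182.95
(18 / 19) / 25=18 / 475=0.04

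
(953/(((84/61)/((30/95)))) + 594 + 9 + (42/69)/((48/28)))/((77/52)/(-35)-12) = -1961070280/28733187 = -68.25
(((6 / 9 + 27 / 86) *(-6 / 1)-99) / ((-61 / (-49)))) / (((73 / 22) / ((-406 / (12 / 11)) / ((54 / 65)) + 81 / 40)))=4811460577 / 424926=11323.06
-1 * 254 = -254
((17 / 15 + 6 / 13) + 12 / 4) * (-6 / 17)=-1.62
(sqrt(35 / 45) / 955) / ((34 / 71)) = 71*sqrt(7) / 97410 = 0.00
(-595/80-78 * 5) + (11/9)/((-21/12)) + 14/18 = -400537/1008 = -397.36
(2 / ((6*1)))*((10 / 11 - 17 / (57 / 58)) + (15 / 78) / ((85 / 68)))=-132334 / 24453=-5.41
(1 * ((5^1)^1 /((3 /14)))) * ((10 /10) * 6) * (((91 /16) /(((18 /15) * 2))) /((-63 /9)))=-2275 /48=-47.40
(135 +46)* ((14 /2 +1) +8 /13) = 20272 /13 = 1559.38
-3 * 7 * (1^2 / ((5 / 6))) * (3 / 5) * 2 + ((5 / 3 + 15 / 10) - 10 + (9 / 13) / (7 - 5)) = -36.73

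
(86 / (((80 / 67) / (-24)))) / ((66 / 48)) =-69144 / 55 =-1257.16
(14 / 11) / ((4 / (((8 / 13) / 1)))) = 28 / 143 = 0.20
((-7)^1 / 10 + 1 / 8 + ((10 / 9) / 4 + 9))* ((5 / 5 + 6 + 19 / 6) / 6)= 191113 / 12960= 14.75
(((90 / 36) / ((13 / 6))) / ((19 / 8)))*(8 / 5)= 192 / 247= 0.78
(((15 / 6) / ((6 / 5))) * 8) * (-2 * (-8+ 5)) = 100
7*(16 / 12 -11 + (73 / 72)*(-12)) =-917 / 6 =-152.83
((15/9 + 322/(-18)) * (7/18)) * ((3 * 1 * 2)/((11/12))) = -4088/99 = -41.29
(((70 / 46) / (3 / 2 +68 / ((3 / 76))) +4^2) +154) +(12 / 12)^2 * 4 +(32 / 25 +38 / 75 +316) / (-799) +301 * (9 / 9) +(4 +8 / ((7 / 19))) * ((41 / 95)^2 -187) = -1835093535425713 / 423889530225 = -4329.18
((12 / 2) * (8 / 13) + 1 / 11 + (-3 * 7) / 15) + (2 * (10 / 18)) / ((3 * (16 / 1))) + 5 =1143839 / 154440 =7.41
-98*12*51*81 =-4858056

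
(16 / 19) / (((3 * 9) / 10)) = 160 / 513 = 0.31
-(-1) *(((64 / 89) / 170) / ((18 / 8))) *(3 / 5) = 0.00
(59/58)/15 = 59/870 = 0.07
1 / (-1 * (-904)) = 1 / 904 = 0.00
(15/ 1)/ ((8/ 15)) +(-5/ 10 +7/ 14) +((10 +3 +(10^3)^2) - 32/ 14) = 56002175/ 56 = 1000038.84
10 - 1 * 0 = 10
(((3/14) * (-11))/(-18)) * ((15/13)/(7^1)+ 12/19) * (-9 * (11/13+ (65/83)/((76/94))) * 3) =-10143658107/1984988824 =-5.11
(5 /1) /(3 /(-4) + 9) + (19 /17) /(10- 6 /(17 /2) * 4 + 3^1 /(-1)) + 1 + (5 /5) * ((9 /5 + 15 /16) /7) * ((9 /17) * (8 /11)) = 5643923 /2788170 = 2.02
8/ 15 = 0.53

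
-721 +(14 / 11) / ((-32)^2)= -4060665 / 5632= -721.00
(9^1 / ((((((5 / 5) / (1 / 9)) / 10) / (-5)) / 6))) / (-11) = 300 / 11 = 27.27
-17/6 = -2.83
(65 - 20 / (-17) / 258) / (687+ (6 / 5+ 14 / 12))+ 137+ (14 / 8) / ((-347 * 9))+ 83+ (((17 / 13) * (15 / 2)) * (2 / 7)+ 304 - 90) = 7508276920310981 / 17185504246092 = 436.90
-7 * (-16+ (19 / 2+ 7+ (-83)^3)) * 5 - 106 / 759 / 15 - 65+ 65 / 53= 24151241338439 / 1206810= 20012463.72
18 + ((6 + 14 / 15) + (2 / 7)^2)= 18386 / 735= 25.01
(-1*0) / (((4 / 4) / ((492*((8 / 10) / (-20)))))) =0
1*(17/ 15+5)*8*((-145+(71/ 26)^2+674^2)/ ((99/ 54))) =112975115696/ 9295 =12154396.52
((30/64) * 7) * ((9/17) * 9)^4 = 4519905705/2672672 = 1691.16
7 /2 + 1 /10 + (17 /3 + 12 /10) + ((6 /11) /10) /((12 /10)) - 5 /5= 3139 /330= 9.51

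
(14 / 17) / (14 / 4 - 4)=-28 / 17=-1.65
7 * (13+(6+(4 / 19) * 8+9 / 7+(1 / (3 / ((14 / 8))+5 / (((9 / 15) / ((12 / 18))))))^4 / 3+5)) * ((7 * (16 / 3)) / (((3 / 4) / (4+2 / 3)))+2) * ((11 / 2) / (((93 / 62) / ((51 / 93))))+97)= 574605430240620810499 / 131202540070029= 4379529.77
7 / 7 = 1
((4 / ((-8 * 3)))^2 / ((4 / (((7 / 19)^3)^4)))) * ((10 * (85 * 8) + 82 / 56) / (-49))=-7684981270687 / 1274869393382108736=-0.00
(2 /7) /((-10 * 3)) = -1 /105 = -0.01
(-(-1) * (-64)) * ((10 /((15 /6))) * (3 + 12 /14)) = -6912 /7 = -987.43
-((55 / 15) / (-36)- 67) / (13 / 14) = 50729 / 702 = 72.26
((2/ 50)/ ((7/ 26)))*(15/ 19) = 78/ 665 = 0.12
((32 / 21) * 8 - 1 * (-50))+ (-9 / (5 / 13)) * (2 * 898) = -4406242 / 105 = -41964.21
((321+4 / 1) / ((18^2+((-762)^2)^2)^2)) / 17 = 1 / 5945732029871969948496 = 0.00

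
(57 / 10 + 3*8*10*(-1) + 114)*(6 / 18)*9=-3609 / 10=-360.90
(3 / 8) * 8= 3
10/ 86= 5/ 43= 0.12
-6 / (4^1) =-3 / 2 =-1.50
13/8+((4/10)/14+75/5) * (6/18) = 5573/840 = 6.63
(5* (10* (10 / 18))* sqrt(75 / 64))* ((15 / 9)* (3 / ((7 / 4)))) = 3125* sqrt(3) / 63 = 85.92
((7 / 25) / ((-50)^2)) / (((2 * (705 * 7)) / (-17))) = -17 / 88125000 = -0.00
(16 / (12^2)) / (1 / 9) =1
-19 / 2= -9.50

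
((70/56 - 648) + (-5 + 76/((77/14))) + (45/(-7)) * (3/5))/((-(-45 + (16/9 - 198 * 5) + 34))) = -1779039/2769844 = -0.64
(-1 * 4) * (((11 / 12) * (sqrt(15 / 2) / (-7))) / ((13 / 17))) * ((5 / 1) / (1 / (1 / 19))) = 935 * sqrt(30) / 10374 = 0.49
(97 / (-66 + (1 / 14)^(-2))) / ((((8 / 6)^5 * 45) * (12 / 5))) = 873 / 532480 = 0.00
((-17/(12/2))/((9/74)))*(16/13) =-10064/351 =-28.67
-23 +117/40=-803/40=-20.08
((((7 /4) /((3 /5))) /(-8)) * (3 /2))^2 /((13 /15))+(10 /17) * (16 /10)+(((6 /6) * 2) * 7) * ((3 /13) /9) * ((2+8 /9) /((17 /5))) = 38891981 /24440832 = 1.59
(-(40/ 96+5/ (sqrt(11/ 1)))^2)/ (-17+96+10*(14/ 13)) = -50375/ 1848528 - 325*sqrt(11)/ 77022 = -0.04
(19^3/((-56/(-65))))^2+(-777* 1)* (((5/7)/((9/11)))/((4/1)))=596304946235/9408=63382753.64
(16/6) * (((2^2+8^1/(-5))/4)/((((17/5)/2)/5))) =80/17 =4.71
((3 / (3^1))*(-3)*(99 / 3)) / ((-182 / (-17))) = -1683 / 182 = -9.25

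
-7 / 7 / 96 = -1 / 96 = -0.01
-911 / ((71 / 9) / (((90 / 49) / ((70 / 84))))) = -885492 / 3479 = -254.52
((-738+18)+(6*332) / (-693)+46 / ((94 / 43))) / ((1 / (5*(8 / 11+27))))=-11620178225 / 119427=-97299.42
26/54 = 0.48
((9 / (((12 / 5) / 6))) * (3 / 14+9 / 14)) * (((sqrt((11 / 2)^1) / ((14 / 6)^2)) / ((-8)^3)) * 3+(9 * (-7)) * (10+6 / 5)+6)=-13492.33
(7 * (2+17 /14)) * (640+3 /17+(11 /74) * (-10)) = 9039060 /629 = 14370.52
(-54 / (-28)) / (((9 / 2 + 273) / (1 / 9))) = 1 / 1295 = 0.00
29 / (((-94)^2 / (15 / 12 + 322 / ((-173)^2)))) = 0.00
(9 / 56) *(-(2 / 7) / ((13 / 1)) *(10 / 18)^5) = -3125 / 16717428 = -0.00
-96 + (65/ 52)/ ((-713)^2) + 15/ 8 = -382801847/ 4066952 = -94.12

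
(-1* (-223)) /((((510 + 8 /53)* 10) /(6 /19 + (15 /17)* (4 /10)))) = 638226 /21833185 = 0.03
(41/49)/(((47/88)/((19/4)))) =17138/2303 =7.44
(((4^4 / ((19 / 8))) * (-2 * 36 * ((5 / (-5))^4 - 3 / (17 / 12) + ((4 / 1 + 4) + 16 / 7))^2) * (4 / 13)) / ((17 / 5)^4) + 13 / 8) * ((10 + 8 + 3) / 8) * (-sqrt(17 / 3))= 3506483721751109 * sqrt(51) / 2670966835264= 9375.37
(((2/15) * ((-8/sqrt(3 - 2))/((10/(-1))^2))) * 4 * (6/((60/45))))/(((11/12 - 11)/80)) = 4608/3025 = 1.52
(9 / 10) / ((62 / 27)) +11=7063 / 620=11.39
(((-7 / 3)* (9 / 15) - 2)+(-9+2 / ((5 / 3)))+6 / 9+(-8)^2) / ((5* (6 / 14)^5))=13479214 / 18225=739.60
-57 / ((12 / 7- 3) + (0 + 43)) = -1.37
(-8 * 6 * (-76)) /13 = 3648 /13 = 280.62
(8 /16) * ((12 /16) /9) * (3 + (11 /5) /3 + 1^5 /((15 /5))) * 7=427 /360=1.19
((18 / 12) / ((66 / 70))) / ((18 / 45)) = 175 / 44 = 3.98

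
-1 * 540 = -540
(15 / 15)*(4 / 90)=2 / 45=0.04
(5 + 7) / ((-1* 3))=-4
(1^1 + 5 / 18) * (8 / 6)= 46 / 27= 1.70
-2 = -2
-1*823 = -823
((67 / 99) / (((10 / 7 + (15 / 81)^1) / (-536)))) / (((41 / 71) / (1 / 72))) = -2231033 / 412665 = -5.41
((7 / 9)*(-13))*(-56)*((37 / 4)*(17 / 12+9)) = 2946125 / 54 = 54557.87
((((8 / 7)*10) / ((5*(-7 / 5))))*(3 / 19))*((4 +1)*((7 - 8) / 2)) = 0.64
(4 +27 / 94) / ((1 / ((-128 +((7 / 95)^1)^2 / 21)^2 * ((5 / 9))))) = 4840164941184547 / 124033011750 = 39023.20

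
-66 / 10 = -33 / 5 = -6.60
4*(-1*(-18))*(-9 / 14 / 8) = -81 / 14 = -5.79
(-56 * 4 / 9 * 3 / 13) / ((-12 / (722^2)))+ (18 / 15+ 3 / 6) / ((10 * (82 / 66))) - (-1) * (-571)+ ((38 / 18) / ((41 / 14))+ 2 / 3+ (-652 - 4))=248277.98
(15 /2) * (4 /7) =30 /7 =4.29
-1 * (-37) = 37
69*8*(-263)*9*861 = -1124968824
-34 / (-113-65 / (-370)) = 2516 / 8349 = 0.30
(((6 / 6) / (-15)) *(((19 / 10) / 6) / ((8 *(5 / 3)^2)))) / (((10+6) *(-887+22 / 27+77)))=513 / 6991360000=0.00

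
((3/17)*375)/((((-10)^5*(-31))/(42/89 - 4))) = -1413/18761200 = -0.00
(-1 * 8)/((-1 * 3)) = 8/3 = 2.67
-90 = -90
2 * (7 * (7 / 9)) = 98 / 9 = 10.89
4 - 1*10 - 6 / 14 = -45 / 7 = -6.43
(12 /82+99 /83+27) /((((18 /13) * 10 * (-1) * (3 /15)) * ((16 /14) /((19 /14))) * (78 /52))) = -3970031 /490032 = -8.10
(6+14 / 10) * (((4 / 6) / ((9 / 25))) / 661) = 370 / 17847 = 0.02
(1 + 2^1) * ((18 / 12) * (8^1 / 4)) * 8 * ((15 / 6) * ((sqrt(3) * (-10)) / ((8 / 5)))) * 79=-88875 * sqrt(3)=-153936.02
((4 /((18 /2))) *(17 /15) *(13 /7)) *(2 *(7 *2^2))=7072 /135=52.39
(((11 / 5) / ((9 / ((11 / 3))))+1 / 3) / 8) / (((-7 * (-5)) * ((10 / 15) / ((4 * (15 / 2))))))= 83 / 420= 0.20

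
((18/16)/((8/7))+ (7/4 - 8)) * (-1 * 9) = 3033/64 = 47.39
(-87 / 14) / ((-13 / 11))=957 / 182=5.26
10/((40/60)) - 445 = -430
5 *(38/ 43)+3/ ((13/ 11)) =3889/ 559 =6.96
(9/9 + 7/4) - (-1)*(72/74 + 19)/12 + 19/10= 7009/1110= 6.31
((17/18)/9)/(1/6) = 17/27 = 0.63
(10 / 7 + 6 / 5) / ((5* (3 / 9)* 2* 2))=69 / 175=0.39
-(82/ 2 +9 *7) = -104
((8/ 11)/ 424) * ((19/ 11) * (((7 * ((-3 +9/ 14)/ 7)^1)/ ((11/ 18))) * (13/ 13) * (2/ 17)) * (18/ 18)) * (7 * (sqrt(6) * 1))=-1026 * sqrt(6)/ 109021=-0.02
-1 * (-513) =513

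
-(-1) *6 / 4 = 3 / 2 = 1.50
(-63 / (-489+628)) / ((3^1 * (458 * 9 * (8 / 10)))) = -35 / 763944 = -0.00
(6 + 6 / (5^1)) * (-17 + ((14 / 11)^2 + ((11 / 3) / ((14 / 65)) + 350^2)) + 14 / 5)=882031.99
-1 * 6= -6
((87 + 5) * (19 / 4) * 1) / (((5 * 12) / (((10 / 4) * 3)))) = 437 / 8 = 54.62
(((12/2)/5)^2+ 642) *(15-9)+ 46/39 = 3765274/975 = 3861.82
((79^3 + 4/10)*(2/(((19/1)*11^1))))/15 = 314.54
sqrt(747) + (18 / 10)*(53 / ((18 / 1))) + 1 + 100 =3*sqrt(83) + 1063 / 10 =133.63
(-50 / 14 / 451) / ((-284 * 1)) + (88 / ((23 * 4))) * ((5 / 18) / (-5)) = -9857293 / 185593716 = -0.05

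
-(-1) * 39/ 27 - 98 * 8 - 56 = -7547/ 9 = -838.56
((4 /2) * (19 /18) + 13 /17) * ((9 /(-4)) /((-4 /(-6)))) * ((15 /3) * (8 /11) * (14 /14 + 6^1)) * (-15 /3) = 21000 /17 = 1235.29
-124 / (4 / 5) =-155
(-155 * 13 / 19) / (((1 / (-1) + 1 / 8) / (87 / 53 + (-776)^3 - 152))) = -399232796251640 / 7049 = -56636799014.28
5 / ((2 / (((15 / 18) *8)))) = 50 / 3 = 16.67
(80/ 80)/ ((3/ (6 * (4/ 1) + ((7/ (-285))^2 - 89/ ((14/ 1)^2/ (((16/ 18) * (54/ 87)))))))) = 2741250929/ 346262175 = 7.92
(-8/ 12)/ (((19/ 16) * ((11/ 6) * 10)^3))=-288/ 3161125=-0.00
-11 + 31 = 20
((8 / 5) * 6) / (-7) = -48 / 35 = -1.37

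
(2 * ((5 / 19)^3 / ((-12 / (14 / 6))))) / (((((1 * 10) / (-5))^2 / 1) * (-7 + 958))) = -875 / 469649448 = -0.00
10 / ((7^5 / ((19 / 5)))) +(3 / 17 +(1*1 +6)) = 2051100 / 285719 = 7.18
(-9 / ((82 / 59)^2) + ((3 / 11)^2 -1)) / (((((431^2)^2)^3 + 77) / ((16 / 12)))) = -0.00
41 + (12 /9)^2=385 /9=42.78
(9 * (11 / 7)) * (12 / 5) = 1188 / 35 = 33.94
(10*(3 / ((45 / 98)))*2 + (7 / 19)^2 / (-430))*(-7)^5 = -1022706168491 / 465690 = -2196109.36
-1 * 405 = -405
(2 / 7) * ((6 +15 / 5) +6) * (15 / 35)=90 / 49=1.84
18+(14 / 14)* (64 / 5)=154 / 5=30.80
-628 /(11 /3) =-1884 /11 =-171.27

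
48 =48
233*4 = 932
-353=-353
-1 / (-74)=1 / 74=0.01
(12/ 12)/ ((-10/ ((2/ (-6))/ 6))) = 1/ 180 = 0.01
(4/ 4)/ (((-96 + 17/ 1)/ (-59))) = 59/ 79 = 0.75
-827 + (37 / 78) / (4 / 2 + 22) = -1548107 / 1872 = -826.98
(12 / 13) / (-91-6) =-12 / 1261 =-0.01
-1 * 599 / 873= -599 / 873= -0.69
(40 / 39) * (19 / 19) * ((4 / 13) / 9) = 160 / 4563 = 0.04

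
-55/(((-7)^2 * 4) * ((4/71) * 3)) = -3905/2352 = -1.66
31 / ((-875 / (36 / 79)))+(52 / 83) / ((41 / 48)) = 168738252 / 235232375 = 0.72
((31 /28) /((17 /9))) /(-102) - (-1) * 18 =291219 /16184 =17.99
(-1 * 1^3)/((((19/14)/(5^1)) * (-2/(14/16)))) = 245/152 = 1.61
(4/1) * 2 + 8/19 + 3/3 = 179/19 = 9.42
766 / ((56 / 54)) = 738.64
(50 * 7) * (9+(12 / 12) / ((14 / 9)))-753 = 2622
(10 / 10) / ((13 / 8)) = 8 / 13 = 0.62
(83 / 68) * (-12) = -249 / 17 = -14.65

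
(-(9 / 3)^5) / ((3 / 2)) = -162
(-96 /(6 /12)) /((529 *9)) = -64 /1587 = -0.04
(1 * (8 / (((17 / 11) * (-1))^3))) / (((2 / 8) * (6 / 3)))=-21296 / 4913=-4.33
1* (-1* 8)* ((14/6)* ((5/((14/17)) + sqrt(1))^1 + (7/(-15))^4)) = -20181956/151875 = -132.89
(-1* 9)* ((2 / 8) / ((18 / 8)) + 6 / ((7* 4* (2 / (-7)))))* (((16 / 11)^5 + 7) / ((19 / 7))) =28.62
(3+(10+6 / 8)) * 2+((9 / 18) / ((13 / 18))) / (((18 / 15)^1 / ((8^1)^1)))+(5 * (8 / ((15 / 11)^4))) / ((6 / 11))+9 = 49220179 / 789750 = 62.32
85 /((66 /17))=21.89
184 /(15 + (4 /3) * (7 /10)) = 2760 /239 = 11.55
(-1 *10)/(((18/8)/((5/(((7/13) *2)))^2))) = -42250/441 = -95.80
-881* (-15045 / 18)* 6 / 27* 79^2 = 1021262215.37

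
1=1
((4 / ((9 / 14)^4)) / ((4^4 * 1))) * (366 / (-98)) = -2989 / 8748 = -0.34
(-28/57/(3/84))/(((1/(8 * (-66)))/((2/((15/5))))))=275968/57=4841.54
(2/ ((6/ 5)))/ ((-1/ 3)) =-5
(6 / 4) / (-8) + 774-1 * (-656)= 1429.81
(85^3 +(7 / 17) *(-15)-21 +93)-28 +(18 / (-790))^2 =1629020828577 / 2652425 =614162.82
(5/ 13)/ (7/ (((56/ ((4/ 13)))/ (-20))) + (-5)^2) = 1/ 63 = 0.02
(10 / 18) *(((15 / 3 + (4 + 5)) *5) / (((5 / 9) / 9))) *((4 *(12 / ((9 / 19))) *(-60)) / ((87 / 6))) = -7660800 / 29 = -264165.52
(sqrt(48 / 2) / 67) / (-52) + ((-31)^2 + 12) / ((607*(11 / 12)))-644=-4288312 / 6677-sqrt(6) / 1742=-642.25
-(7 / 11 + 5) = -62 / 11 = -5.64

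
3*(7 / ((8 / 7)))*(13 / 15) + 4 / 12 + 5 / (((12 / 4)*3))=6053 / 360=16.81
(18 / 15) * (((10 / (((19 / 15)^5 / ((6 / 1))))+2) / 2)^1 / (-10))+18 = 1038472503 / 61902475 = 16.78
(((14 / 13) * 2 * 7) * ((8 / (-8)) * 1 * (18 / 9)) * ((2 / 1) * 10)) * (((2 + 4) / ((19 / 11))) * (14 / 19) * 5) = -36220800 / 4693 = -7718.05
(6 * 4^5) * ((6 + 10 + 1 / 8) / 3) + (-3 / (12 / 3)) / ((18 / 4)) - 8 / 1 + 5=198125 / 6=33020.83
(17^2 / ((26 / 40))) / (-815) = -1156 / 2119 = -0.55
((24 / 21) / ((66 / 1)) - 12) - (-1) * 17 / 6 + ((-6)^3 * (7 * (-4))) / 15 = 303419 / 770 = 394.05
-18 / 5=-3.60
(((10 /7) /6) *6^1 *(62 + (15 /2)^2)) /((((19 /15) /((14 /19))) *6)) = 11825 /722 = 16.38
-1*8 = -8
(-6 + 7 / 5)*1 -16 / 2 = -63 / 5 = -12.60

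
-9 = -9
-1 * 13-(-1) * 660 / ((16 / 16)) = 647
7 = 7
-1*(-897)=897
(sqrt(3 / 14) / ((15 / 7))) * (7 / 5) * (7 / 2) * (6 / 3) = 49 * sqrt(42) / 150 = 2.12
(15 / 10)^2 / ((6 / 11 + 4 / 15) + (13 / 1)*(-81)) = -1485 / 694444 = -0.00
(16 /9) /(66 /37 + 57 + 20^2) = 592 /152775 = 0.00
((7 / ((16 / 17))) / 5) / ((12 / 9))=1.12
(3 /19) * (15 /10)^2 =27 /76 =0.36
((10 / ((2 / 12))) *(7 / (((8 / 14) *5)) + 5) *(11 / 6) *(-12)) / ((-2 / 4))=19668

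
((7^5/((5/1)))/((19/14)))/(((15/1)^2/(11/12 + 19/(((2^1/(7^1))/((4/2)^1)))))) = 189061943/128250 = 1474.17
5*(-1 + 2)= 5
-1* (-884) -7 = 877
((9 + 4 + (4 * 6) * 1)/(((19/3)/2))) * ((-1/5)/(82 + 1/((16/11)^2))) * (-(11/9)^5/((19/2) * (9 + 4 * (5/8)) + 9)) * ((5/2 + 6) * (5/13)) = 9430209536/4413739008159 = 0.00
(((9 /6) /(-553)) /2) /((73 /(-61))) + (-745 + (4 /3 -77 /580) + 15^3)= 92410514123 /35121030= 2631.20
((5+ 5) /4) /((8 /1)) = 5 /16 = 0.31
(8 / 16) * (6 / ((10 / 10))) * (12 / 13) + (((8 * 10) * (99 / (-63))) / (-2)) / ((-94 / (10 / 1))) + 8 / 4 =-8202 / 4277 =-1.92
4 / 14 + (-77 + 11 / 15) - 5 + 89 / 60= -33389 / 420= -79.50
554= 554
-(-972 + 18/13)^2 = -159213924/169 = -942094.22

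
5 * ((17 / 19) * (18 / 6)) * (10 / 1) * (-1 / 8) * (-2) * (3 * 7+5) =16575 / 19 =872.37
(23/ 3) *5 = 115/ 3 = 38.33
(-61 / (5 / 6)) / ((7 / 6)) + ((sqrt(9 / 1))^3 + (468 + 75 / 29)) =441366 / 1015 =434.84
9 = 9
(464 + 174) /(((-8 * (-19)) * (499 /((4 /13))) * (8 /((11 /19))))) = 3509 /18734456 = 0.00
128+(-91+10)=47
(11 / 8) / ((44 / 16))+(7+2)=19 / 2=9.50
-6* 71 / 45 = -142 / 15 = -9.47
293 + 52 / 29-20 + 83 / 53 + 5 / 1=432449 / 1537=281.36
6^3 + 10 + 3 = 229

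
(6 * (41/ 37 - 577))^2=16345111104/ 1369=11939452.96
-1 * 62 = -62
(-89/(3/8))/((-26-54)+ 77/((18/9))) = 1424/249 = 5.72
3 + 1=4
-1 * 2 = -2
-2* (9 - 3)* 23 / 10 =-138 / 5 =-27.60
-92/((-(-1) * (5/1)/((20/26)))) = -14.15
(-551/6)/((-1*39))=551/234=2.35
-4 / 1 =-4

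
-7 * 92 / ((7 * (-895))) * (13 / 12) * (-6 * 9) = -5382 / 895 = -6.01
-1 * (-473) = 473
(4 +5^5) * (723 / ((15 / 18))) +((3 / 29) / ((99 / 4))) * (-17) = 12989936774 / 4785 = 2714720.33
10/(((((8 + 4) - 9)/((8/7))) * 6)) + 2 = 2.63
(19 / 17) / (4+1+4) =19 / 153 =0.12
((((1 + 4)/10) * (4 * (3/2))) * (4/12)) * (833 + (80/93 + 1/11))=853132/1023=833.95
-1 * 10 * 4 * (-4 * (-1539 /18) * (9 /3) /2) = -20520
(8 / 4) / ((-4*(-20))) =0.02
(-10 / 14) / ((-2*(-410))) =-1 / 1148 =-0.00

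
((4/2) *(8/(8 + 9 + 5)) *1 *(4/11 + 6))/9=0.51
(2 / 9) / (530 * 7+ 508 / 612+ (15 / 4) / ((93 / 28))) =527 / 8802911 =0.00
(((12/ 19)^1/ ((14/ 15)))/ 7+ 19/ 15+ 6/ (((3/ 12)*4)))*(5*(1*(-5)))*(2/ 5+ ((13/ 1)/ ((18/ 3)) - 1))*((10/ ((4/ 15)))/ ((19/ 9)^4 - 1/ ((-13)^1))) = -3435149276325/ 6333533416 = -542.37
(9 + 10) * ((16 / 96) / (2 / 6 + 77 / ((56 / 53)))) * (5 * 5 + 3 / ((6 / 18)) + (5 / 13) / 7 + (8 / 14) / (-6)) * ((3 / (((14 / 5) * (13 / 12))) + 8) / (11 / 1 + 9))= 144089882 / 218245755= 0.66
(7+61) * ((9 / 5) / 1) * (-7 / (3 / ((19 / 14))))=-1938 / 5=-387.60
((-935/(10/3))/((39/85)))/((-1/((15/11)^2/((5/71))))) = 4616775/286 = 16142.57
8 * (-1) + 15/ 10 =-13/ 2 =-6.50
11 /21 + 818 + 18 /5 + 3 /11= 949868 /1155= 822.40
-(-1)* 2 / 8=1 / 4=0.25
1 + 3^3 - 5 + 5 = 28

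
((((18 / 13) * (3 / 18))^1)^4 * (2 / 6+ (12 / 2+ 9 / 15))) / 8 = 27 / 10985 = 0.00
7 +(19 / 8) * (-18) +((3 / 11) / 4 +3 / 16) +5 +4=-26.49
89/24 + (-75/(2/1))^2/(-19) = -32059/456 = -70.30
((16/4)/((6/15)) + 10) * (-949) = -18980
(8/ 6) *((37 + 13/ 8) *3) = 309/ 2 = 154.50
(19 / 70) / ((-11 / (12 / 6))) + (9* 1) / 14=457 / 770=0.59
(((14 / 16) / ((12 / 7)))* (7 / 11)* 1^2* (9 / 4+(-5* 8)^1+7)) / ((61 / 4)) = -14063 / 21472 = -0.65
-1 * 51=-51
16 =16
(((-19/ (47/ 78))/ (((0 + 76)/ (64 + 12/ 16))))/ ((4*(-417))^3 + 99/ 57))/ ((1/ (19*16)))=26714/ 15180181025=0.00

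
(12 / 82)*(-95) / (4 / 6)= -855 / 41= -20.85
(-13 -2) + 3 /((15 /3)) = -72 /5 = -14.40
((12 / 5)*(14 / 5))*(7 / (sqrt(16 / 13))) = 294*sqrt(13) / 25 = 42.40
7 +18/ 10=44/ 5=8.80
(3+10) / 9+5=58 / 9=6.44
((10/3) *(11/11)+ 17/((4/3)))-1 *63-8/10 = -2863/60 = -47.72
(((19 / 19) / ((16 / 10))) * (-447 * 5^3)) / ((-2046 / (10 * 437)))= 203478125 / 2728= 74588.76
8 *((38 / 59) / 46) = 152 / 1357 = 0.11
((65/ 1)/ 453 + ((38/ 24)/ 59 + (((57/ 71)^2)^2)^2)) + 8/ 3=69255925698258458975/ 23012072839473938996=3.01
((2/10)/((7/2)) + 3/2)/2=109/140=0.78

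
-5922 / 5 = -1184.40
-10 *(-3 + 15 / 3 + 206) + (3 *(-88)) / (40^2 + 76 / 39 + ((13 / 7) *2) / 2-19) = -20454278 / 9833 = -2080.17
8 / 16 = 1 / 2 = 0.50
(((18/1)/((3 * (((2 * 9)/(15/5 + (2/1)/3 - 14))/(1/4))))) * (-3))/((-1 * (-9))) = 31/108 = 0.29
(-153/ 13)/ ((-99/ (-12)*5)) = -204/ 715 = -0.29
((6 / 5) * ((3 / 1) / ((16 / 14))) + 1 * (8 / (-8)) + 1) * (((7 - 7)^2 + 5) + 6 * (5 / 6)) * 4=126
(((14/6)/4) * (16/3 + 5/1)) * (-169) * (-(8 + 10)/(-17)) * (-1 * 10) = 183365/17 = 10786.18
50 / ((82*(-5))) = -5 / 41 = -0.12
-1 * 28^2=-784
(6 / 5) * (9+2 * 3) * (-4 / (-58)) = 1.24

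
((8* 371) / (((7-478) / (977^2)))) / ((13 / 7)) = -19831294504 / 6123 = -3238819.94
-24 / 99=-8 / 33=-0.24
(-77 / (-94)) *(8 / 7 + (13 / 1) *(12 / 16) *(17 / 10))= 54571 / 3760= 14.51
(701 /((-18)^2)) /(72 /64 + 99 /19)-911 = -71034095 /78003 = -910.66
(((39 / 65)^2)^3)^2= 0.00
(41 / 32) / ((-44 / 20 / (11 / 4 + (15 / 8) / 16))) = -75235 / 45056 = -1.67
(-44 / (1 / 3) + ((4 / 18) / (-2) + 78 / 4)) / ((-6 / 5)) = 10135 / 108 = 93.84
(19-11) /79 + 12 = 956 /79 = 12.10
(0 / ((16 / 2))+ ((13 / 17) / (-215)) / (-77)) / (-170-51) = -1 / 4784395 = -0.00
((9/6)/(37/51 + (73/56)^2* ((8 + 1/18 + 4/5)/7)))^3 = 127870496566557179904000/900570679481607962318821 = 0.14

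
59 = 59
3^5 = 243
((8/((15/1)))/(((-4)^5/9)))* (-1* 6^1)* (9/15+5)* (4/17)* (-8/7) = -18/425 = -0.04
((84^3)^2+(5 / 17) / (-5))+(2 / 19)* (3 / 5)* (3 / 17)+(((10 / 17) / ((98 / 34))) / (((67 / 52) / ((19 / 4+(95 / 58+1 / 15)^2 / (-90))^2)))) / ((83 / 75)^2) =52927918820751377914422543441431 / 150663863890304409960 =351298031618.83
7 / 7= 1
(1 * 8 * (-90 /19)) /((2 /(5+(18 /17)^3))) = -10942920 /93347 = -117.23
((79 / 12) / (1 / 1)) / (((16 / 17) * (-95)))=-1343 / 18240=-0.07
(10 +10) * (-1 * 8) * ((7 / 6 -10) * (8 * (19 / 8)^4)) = 34535065 / 96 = 359740.26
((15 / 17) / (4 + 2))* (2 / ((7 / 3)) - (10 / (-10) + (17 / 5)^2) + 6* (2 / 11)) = -1.27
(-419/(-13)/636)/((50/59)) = 24721/413400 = 0.06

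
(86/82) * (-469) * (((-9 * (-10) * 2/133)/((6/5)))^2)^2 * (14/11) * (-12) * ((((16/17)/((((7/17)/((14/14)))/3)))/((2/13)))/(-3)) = -3640431600000000/20159746453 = -180579.24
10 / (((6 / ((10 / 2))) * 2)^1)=25 / 6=4.17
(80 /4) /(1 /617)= 12340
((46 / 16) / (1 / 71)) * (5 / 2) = 8165 / 16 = 510.31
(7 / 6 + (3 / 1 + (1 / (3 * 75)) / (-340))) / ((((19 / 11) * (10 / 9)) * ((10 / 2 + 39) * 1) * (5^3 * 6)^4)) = 318749 / 2043984375000000000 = 0.00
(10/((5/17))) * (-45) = -1530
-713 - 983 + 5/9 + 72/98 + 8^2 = -719143/441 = -1630.71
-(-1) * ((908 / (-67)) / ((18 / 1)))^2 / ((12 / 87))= 1494341 / 363609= 4.11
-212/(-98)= 106/49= 2.16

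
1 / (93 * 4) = 1 / 372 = 0.00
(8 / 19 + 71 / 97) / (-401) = -2125 / 739043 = -0.00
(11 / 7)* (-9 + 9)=0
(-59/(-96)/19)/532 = 59/970368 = 0.00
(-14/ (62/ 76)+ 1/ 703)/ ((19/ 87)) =-32534955/ 414067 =-78.57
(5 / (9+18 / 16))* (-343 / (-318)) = 6860 / 12879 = 0.53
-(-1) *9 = 9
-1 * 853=-853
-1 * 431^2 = -185761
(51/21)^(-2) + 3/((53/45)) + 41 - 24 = 302001/15317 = 19.72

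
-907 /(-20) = 907 /20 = 45.35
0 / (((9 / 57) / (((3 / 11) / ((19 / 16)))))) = 0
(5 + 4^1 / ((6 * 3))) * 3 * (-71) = -3337 / 3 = -1112.33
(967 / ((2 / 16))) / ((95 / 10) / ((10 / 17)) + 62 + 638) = 154720 / 14323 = 10.80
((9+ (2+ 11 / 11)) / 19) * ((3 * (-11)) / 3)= -132 / 19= -6.95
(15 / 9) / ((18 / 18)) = 5 / 3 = 1.67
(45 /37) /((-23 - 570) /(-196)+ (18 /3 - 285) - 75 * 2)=-8820 /3089167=-0.00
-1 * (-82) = 82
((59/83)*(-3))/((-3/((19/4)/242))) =1121/80344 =0.01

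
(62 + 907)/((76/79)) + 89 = 4385/4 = 1096.25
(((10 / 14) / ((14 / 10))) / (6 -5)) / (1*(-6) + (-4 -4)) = -25 / 686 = -0.04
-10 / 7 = -1.43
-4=-4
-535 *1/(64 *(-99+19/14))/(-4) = -3745/174976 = -0.02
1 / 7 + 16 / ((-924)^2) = 7624 / 53361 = 0.14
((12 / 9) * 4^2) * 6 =128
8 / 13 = 0.62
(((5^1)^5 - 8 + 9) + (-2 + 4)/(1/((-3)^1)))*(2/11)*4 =24960/11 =2269.09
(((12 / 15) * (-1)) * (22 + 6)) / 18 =-1.24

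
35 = 35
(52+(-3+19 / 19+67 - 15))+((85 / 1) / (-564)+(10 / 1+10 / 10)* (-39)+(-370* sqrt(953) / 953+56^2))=1584191 / 564 - 370* sqrt(953) / 953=2796.86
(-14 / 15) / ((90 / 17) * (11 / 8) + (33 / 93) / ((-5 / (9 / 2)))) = -0.13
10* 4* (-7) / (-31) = 280 / 31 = 9.03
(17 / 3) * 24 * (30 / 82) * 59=120360 / 41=2935.61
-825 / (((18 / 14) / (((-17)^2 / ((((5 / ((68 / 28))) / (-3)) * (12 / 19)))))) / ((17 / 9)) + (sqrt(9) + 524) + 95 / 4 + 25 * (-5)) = -5236766700 / 2702482517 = -1.94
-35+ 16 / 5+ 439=2036 / 5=407.20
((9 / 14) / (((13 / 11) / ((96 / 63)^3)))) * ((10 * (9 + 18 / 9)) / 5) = 3964928 / 93639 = 42.34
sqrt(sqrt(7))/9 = 7^(1/4)/9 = 0.18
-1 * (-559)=559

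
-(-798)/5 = 798/5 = 159.60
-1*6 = -6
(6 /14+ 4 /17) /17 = 79 /2023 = 0.04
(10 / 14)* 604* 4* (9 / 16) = 6795 / 7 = 970.71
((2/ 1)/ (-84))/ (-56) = 1/ 2352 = 0.00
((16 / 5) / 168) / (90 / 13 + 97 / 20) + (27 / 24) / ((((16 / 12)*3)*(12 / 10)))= 970871 / 4113984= 0.24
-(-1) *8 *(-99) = -792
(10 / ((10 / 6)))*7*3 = 126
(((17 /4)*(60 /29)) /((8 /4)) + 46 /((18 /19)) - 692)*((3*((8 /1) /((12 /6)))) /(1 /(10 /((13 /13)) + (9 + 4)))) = -15344818 /87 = -176377.22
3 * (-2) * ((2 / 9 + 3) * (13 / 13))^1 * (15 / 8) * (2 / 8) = -145 / 16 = -9.06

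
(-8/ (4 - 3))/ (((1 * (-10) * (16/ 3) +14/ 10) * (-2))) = -60/ 779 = -0.08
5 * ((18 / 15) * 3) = 18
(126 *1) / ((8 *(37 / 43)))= 2709 / 148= 18.30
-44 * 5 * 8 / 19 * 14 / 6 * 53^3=-1834164640 / 57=-32178327.02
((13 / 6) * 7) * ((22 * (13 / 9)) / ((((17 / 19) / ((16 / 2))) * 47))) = 1977976 / 21573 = 91.69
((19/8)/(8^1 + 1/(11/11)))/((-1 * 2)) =-19/144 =-0.13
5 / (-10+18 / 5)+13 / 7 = 241 / 224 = 1.08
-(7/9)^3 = -0.47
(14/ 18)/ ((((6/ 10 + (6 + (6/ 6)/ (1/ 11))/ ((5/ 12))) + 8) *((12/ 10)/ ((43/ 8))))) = 0.07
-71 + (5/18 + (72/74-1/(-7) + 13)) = -56.61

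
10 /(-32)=-5 /16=-0.31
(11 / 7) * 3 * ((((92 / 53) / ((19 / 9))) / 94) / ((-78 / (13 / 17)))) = -2277 / 5632151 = -0.00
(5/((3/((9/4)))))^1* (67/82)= 1005/328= 3.06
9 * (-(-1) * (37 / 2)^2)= 12321 / 4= 3080.25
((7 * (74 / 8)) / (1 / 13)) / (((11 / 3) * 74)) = 273 / 88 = 3.10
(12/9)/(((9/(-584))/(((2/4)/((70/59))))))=-34456/945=-36.46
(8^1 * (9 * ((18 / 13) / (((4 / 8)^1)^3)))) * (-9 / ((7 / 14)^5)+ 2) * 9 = -2052864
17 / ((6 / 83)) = 1411 / 6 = 235.17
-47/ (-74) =47/ 74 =0.64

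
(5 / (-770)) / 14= -1 / 2156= -0.00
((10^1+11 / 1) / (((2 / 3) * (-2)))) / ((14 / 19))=-171 / 8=-21.38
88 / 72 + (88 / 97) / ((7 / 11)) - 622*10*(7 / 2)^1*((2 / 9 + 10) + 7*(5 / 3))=-2912004329 / 6111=-476518.46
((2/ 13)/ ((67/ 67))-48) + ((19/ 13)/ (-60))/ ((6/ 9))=-24899/ 520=-47.88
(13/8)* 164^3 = 7167784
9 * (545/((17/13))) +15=64020/17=3765.88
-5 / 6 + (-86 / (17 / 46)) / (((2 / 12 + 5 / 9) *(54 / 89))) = -235091 / 442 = -531.88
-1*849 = -849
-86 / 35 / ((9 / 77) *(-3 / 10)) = 1892 / 27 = 70.07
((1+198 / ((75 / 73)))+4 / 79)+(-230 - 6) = -83403 / 1975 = -42.23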